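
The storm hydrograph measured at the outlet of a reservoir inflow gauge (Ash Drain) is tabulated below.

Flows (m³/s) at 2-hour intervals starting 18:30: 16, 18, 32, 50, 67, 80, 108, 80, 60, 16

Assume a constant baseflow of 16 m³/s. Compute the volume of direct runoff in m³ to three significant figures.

V ≈ 2.64 × 10^6 m³

Direct-runoff ordinates (Q − Q_b): 0.0, 2.0, 16.0, 34.0, 51.0, 64.0, 92.0, 64.0, 44.0, 0.0 m³/s.
ΣQ_DR = 367.0 m³/s.
With Δt = 2 h = 7200 s, V = ΣQ_DR · Δt = 367.0 × 7200 = 2.64 × 10^6 m³.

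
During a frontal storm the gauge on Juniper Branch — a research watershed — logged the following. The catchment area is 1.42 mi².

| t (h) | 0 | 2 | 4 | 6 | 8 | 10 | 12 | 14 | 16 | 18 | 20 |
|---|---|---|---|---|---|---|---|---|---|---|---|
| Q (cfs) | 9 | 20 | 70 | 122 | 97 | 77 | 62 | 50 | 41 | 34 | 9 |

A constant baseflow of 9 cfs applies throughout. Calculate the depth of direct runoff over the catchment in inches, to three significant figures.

Direct runoff: 0.0, 11.0, 61.0, 113.0, 88.0, 68.0, 53.0, 41.0, 32.0, 25.0, 0.0 cfs; ΣQ_DR = 492.0 cfs.
V = ΣQ_DR · Δt = 492.0 × 7200 s = 3.542 × 10^6 ft³.
Over A = 1.42 mi², depth = V / A = 1.07 in.

d ≈ 1.07 in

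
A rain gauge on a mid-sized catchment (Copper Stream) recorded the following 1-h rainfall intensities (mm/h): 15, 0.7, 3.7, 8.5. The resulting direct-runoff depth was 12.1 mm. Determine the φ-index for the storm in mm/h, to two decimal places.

Only the 2 blocks with intensity above φ contribute runoff: 15, 8.5 mm/h.
Σ(I−φ)·Δt = d  ⇒  (15+8.5 − 2φ)·1 = 12.1
φ = (23.50 − 12.1/1) / 2 = 5.70 mm/h.

φ ≈ 5.70 mm/h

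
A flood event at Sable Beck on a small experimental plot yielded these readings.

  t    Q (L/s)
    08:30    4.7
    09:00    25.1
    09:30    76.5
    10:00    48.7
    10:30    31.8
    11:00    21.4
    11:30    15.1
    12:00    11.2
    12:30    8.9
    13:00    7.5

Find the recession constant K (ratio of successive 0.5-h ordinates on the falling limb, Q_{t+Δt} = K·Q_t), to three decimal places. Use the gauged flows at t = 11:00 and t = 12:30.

Using the recession-limb readings at t = 11:00 and t = 12:30: Q falls from 21.4 to 8.9 L/s over 3 intervals.
K = (Q₂/Q₁)^(1/3) = (8.9/21.4)^(1/3) = 0.746.

K ≈ 0.746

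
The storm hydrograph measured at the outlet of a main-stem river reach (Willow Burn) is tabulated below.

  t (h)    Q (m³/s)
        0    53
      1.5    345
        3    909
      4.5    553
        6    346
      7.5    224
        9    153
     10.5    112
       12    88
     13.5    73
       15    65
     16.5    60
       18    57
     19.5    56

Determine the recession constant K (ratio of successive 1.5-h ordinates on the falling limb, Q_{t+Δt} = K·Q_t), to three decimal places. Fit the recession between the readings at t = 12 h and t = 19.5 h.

K ≈ 0.914

Using the recession-limb readings at t = 12 h and t = 19.5 h: Q falls from 88 to 56 m³/s over 5 intervals.
K = (Q₂/Q₁)^(1/5) = (56/88)^(1/5) = 0.914.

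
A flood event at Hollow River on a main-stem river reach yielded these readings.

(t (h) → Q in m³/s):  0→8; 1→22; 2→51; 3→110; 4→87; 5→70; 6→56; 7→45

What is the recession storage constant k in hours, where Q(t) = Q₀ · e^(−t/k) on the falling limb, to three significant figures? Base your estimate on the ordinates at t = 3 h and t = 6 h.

On the falling limb, Q drops from 110 to 56 m³/s between t = 3 h and t = 6 h (Δt = 3 h).
k = −Δt / ln(Q₂/Q₁) = −3 / ln(56/110) = 4.44 h.

k ≈ 4.44 h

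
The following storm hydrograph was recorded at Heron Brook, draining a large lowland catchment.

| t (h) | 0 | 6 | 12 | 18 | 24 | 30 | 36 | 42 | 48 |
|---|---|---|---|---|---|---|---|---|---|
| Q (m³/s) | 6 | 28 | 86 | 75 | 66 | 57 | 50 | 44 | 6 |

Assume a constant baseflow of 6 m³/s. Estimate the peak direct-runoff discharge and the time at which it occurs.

Q_p = 80.0 m³/s at t = 12 h

Subtracting baseflow gives direct-runoff ordinates: 0.0, 22.0, 80.0, 69.0, 60.0, 51.0, 44.0, 38.0, 0.0 m³/s.
The maximum is 80.0 m³/s, occurring at the reading for t = 12 h.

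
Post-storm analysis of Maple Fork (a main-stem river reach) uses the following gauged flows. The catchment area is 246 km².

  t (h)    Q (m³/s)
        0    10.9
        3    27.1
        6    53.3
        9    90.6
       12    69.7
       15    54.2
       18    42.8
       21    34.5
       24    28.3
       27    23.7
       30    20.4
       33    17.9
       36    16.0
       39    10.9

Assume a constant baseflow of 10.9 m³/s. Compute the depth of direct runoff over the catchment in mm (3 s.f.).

Direct runoff: 0.0, 16.2, 42.4, 79.7, 58.8, 43.3, 31.9, 23.6, 17.4, 12.8, 9.5, 7.0, 5.1, 0.0 m³/s; ΣQ_DR = 347.7 m³/s.
V = ΣQ_DR · Δt = 347.7 × 10800 s = 3.755 × 10^6 m³.
Over A = 246 km², depth = V / A = 15.3 mm.

d ≈ 15.3 mm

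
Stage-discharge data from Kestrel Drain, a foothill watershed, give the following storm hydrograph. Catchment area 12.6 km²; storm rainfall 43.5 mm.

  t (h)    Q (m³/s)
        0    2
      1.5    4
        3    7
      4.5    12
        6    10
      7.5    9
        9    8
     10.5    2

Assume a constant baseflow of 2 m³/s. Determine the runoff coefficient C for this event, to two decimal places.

C ≈ 0.37

ΣQ_DR = 38.00 m³/s; V = ΣQ_DR·Δt = 2.052 × 10^5 m³.
Runoff depth d = V / A = 16.29 mm.
C = d / P = 16.29 / 43.5 = 0.37.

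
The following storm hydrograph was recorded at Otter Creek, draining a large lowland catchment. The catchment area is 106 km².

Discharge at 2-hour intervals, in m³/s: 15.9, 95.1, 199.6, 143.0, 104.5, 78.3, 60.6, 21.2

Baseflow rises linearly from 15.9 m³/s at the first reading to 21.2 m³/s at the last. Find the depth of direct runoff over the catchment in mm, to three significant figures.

d ≈ 38.7 mm

Direct runoff: 0.00, 78.44, 182.19, 124.83, 85.57, 58.61, 40.16, 0.00 m³/s; ΣQ_DR = 569.8 m³/s.
V = ΣQ_DR · Δt = 569.8 × 7200 s = 4.103 × 10^6 m³.
Over A = 106 km², depth = V / A = 38.7 mm.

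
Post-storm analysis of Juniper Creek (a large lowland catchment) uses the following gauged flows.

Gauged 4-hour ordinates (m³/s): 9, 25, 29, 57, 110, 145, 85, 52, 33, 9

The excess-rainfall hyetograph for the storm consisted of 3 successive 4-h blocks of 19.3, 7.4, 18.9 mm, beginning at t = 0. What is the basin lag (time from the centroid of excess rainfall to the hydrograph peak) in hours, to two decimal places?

t_L ≈ 14.04 h

Centroid of excess rainfall: t_c = Σ P_i·t̄_i / ΣP_i = 5.9649 h (block centres at 2, 6, 10 h).
Hydrograph peak occurs at t = 20 h, so basin lag t_L = 20 − 5.9649 = 14.04 h.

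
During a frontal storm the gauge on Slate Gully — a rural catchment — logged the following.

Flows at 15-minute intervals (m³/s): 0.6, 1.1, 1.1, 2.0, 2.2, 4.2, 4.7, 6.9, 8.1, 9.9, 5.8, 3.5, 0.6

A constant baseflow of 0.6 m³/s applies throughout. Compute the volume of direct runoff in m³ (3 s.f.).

Direct-runoff ordinates (Q − Q_b): 0.0, 0.5, 0.5, 1.4, 1.6, 3.6, 4.1, 6.3, 7.5, 9.3, 5.2, 2.9, 0.0 m³/s.
ΣQ_DR = 42.90 m³/s.
With Δt = 0.25 h = 900 s, V = ΣQ_DR · Δt = 42.90 × 900 = 38600 m³.

V ≈ 38600 m³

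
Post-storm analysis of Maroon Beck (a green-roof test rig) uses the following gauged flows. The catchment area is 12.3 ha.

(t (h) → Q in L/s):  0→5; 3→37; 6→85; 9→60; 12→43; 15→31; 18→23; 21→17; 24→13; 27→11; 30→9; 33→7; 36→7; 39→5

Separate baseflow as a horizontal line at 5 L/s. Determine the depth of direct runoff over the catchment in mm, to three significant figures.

d ≈ 24.8 mm

Direct runoff: 0.0, 32.0, 80.0, 55.0, 38.0, 26.0, 18.0, 12.0, 8.0, 6.0, 4.0, 2.0, 2.0, 0.0 L/s; ΣQ_DR = 283.0 L/s.
V = ΣQ_DR · Δt = 283.0 × 10800 s = 3.056 × 10^6 L.
Over A = 12.3 ha, depth = V / A = 24.8 mm.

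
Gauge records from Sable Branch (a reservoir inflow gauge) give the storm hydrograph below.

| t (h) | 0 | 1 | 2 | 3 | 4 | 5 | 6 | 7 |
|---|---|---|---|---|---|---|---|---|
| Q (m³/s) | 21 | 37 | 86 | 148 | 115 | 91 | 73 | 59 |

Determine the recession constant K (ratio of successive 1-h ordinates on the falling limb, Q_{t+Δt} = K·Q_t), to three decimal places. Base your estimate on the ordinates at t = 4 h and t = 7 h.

K ≈ 0.801

Using the recession-limb readings at t = 4 h and t = 7 h: Q falls from 115 to 59 m³/s over 3 intervals.
K = (Q₂/Q₁)^(1/3) = (59/115)^(1/3) = 0.801.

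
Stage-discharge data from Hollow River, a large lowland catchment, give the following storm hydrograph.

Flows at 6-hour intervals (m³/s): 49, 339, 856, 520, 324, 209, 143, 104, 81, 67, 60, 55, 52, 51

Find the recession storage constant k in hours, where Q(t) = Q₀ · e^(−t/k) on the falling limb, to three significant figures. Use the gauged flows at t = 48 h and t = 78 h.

k ≈ 64.8 h

On the falling limb, Q drops from 81 to 51 m³/s between t = 48 h and t = 78 h (Δt = 30 h).
k = −Δt / ln(Q₂/Q₁) = −30 / ln(51/81) = 64.8 h.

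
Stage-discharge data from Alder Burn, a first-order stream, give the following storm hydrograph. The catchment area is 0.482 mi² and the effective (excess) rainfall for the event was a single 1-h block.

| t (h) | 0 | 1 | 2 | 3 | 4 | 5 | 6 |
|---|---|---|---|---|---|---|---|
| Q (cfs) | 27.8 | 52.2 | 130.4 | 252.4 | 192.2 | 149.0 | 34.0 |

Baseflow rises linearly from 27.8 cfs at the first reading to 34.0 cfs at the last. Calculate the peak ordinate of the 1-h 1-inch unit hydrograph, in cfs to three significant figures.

U_p ≈ 111 cfs

Direct runoff: 0.00, 23.37, 100.53, 221.50, 160.27, 116.03, 0.00 cfs; ΣQ_DR = 621.7 cfs, peak = 221.50 cfs.
Runoff depth d = ΣQ_DR·Δt / A = 621.7 × 3600 / (0.482 mi²) = 1.999 in.
The 1-inch UH is the DRH scaled by (1 in)/d, so U_p = 221.50 × 1/1.999 = 111 cfs.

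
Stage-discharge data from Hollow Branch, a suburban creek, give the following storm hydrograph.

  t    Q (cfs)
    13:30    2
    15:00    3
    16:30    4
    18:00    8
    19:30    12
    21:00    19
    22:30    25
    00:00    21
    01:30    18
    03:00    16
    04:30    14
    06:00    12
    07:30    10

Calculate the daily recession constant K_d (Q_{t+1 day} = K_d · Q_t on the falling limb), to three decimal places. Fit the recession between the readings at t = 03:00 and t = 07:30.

Between t = 03:00 and t = 07:30 the flow falls from 16 to 10 cfs over 3×1.5 h = 4.5 h.
Per-interval ratio K = (10/16)^(1/3) = 0.8550; K_d = K^(24/1.5) = 0.082.

K_d ≈ 0.082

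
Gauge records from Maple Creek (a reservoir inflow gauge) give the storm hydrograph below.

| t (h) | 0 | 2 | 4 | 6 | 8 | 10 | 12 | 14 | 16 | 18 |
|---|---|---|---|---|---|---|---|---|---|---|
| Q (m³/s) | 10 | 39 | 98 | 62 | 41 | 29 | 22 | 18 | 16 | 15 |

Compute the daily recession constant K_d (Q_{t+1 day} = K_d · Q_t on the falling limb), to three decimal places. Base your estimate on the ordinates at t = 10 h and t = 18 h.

Between t = 10 h and t = 18 h the flow falls from 29 to 15 m³/s over 4×2 h = 8 h.
Per-interval ratio K = (15/29)^(1/4) = 0.8481; K_d = K^(24/2) = 0.138.

K_d ≈ 0.138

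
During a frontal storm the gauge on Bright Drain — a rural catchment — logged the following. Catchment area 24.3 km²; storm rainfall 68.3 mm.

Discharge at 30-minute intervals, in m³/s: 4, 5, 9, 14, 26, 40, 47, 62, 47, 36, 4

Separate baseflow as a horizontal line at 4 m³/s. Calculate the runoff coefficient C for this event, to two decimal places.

C ≈ 0.27

ΣQ_DR = 250.0 m³/s; V = ΣQ_DR·Δt = 4.500 × 10^5 m³.
Runoff depth d = V / A = 18.52 mm.
C = d / P = 18.52 / 68.3 = 0.27.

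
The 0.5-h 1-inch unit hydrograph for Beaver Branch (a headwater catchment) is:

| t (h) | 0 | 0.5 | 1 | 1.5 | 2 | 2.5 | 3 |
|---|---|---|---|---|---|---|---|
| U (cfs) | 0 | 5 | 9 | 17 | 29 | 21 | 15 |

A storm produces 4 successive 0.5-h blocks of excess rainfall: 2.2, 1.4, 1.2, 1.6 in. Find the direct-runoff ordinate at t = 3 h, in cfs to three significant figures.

By discrete convolution, Q_j = Σ (P_i / 1 in) · U_{j−i}.
At t = 3 h (j=6): Q = (2.2/1)·15 + (1.4/1)·21 + (1.2/1)·29 + (1.6/1)·17 = 124 cfs.

Q ≈ 124 cfs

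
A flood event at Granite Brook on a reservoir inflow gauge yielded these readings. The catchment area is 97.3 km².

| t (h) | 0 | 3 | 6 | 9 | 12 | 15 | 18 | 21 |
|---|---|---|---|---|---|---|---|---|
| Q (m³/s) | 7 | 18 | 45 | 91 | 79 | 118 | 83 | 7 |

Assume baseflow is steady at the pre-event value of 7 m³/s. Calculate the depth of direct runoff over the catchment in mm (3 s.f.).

Direct runoff: 0.0, 11.0, 38.0, 84.0, 72.0, 111.0, 76.0, 0.0 m³/s; ΣQ_DR = 392.0 m³/s.
V = ΣQ_DR · Δt = 392.0 × 10800 s = 4.234 × 10^6 m³.
Over A = 97.3 km², depth = V / A = 43.5 mm.

d ≈ 43.5 mm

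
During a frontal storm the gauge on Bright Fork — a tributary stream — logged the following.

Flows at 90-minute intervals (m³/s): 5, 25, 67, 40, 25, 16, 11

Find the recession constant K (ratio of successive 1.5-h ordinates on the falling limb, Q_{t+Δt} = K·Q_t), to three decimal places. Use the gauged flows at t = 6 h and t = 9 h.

K ≈ 0.663

Using the recession-limb readings at t = 6 h and t = 9 h: Q falls from 25 to 11 m³/s over 2 intervals.
K = (Q₂/Q₁)^(1/2) = (11/25)^(1/2) = 0.663.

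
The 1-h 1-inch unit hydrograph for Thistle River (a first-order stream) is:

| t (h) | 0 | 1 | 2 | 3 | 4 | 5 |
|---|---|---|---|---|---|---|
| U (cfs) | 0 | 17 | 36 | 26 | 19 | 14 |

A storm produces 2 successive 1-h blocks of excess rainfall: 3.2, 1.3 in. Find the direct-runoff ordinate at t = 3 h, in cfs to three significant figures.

Q ≈ 130 cfs

By discrete convolution, Q_j = Σ (P_i / 1 in) · U_{j−i}.
At t = 3 h (j=3): Q = (3.2/1)·26 + (1.3/1)·36 = 130 cfs.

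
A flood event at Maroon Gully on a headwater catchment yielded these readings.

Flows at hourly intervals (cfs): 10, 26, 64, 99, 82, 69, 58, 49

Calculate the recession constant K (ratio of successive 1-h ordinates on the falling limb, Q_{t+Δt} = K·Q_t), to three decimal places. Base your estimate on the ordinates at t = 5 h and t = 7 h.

K ≈ 0.843

Using the recession-limb readings at t = 5 h and t = 7 h: Q falls from 69 to 49 cfs over 2 intervals.
K = (Q₂/Q₁)^(1/2) = (49/69)^(1/2) = 0.843.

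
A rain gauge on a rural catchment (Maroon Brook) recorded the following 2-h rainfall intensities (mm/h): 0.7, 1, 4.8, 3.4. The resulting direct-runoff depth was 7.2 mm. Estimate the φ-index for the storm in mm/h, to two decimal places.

φ ≈ 2.30 mm/h

Only the 2 blocks with intensity above φ contribute runoff: 4.8, 3.4 mm/h.
Σ(I−φ)·Δt = d  ⇒  (4.8+3.4 − 2φ)·2 = 7.2
φ = (8.200 − 7.2/2) / 2 = 2.30 mm/h.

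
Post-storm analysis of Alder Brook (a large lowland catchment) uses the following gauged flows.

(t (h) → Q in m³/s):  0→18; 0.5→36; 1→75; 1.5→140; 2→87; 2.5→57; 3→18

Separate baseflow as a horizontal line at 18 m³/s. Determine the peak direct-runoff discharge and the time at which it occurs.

Q_p = 122.0 m³/s at t = 1.5 h

Subtracting baseflow gives direct-runoff ordinates: 0.0, 18.0, 57.0, 122.0, 69.0, 39.0, 0.0 m³/s.
The maximum is 122.0 m³/s, occurring at the reading for t = 1.5 h.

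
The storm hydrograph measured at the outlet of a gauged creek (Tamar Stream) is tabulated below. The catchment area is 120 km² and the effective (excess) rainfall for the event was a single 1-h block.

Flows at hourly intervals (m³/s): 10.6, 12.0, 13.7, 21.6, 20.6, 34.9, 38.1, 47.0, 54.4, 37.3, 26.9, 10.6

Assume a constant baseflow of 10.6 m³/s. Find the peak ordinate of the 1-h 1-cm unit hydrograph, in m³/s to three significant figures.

Direct runoff: 0.0, 1.4, 3.1, 11.0, 10.0, 24.3, 27.5, 36.4, 43.8, 26.7, 16.3, 0.0 m³/s; ΣQ_DR = 200.5 m³/s, peak = 43.8 m³/s.
Runoff depth d = ΣQ_DR·Δt / A = 200.5 × 3600 / (120 km²) = 6.015 mm.
The 1-cm UH is the DRH scaled by (10 mm)/d, so U_p = 43.8 × 10/6.015 = 72.8 m³/s.

U_p ≈ 72.8 m³/s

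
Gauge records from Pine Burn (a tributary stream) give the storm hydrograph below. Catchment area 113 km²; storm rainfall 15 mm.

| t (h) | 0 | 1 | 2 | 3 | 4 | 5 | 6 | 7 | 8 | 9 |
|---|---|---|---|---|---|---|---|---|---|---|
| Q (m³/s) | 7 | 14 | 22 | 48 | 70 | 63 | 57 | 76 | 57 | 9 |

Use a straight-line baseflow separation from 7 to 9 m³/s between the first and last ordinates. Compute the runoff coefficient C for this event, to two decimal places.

C ≈ 0.73

ΣQ_DR = 343.0 m³/s; V = ΣQ_DR·Δt = 1.235 × 10^6 m³.
Runoff depth d = V / A = 10.93 mm.
C = d / P = 10.93 / 15 = 0.73.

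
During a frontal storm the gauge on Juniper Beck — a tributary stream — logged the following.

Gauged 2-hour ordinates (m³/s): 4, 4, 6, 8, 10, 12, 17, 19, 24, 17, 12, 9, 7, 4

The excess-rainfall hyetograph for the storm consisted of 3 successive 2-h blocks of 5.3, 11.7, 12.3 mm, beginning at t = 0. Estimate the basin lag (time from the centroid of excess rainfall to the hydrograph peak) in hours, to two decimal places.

Centroid of excess rainfall: t_c = Σ P_i·t̄_i / ΣP_i = 3.4778 h (block centres at 1, 3, 5 h).
Hydrograph peak occurs at t = 16 h, so basin lag t_L = 16 − 3.4778 = 12.52 h.

t_L ≈ 12.52 h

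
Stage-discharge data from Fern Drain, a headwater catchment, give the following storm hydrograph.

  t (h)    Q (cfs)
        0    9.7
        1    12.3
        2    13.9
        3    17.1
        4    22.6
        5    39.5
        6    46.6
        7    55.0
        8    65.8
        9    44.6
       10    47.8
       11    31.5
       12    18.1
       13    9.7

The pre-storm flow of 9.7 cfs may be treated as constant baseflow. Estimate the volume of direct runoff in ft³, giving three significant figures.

Direct-runoff ordinates (Q − Q_b): 0.0, 2.6, 4.2, 7.4, 12.9, 29.8, 36.9, 45.3, 56.1, 34.9, 38.1, 21.8, 8.4, 0.0 cfs.
ΣQ_DR = 298.4 cfs.
With Δt = 1 h = 3600 s, V = ΣQ_DR · Δt = 298.4 × 3600 = 1.07 × 10^6 ft³.

V ≈ 1.07 × 10^6 ft³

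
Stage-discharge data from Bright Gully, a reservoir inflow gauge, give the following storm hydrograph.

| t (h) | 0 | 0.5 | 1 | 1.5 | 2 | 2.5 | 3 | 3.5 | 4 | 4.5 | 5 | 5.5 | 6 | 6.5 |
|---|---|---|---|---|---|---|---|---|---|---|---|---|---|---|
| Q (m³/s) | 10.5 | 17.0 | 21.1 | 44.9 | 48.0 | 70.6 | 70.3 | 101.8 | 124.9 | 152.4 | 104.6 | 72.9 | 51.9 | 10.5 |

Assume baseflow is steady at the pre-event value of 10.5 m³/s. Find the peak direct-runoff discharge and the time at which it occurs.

Q_p = 141.9 m³/s at t = 4.5 h

Subtracting baseflow gives direct-runoff ordinates: 0.0, 6.5, 10.6, 34.4, 37.5, 60.1, 59.8, 91.3, 114.4, 141.9, 94.1, 62.4, 41.4, 0.0 m³/s.
The maximum is 141.9 m³/s, occurring at the reading for t = 4.5 h.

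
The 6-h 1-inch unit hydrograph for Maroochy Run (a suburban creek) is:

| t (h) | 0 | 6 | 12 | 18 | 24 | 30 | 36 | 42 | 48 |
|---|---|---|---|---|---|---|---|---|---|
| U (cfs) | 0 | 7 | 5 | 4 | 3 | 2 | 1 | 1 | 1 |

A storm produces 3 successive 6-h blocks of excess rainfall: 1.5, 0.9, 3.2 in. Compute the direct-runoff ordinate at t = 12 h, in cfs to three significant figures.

By discrete convolution, Q_j = Σ (P_i / 1 in) · U_{j−i}.
At t = 12 h (j=2): Q = (1.5/1)·5 + (0.9/1)·7 + (3.2/1)·0 = 13.8 cfs.

Q ≈ 13.8 cfs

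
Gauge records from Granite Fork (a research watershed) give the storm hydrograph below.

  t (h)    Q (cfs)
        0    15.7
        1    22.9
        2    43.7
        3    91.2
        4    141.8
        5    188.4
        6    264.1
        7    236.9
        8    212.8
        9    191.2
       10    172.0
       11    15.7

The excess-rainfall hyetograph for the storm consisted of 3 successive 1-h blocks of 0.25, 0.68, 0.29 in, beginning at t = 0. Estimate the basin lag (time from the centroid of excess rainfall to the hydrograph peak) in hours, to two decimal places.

Centroid of excess rainfall: t_c = Σ P_i·t̄_i / ΣP_i = 1.5328 h (block centres at 0.5, 1.5, 2.5 h).
Hydrograph peak occurs at t = 6 h, so basin lag t_L = 6 − 1.5328 = 4.47 h.

t_L ≈ 4.47 h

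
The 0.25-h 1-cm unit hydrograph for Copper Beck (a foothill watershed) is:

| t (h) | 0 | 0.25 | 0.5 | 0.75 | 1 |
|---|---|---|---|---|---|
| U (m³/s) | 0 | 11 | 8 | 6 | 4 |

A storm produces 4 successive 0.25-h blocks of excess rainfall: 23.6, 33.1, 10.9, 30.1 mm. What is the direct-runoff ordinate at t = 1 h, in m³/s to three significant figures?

Q ≈ 71.1 m³/s

By discrete convolution, Q_j = Σ (P_i / 10 mm) · U_{j−i}.
At t = 1 h (j=4): Q = (23.6/10)·4 + (33.1/10)·6 + (10.9/10)·8 + (30.1/10)·11 = 71.1 m³/s.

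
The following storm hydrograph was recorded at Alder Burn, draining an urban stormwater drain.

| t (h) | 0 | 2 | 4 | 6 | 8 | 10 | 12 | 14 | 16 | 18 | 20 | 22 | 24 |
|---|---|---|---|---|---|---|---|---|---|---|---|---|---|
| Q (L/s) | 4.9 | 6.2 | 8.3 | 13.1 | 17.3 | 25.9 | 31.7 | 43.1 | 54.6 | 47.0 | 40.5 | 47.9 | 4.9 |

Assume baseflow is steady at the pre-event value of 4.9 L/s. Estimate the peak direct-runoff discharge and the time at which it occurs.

Q_p = 49.7 L/s at t = 16 h

Subtracting baseflow gives direct-runoff ordinates: 0.0, 1.3, 3.4, 8.2, 12.4, 21.0, 26.8, 38.2, 49.7, 42.1, 35.6, 43.0, 0.0 L/s.
The maximum is 49.7 L/s, occurring at the reading for t = 16 h.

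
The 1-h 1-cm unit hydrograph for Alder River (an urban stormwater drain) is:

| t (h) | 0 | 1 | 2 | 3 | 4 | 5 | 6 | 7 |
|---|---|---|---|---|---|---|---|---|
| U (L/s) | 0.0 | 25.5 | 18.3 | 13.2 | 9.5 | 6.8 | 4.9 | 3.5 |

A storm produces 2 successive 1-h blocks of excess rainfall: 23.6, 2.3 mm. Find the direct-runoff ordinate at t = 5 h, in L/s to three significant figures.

By discrete convolution, Q_j = Σ (P_i / 10 mm) · U_{j−i}.
At t = 5 h (j=5): Q = (23.6/10)·6.8 + (2.3/10)·9.5 = 18.2 L/s.

Q ≈ 18.2 L/s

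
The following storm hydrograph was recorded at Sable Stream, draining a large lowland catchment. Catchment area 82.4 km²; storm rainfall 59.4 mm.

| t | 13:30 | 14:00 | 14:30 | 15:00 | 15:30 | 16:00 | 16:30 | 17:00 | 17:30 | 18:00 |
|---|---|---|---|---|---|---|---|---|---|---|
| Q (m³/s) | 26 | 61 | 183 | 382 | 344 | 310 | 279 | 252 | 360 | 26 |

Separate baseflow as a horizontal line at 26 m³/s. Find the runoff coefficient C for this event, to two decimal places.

ΣQ_DR = 1963 m³/s; V = ΣQ_DR·Δt = 3.533 × 10^6 m³.
Runoff depth d = V / A = 42.88 mm.
C = d / P = 42.88 / 59.4 = 0.72.

C ≈ 0.72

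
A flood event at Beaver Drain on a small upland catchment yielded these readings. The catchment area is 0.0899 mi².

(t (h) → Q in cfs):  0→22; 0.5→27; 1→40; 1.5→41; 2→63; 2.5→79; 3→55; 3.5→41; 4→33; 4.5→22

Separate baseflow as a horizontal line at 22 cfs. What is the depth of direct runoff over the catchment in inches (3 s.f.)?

Direct runoff: 0.0, 5.0, 18.0, 19.0, 41.0, 57.0, 33.0, 19.0, 11.0, 0.0 cfs; ΣQ_DR = 203.0 cfs.
V = ΣQ_DR · Δt = 203.0 × 1800 s = 3.654 × 10^5 ft³.
Over A = 0.0899 mi², depth = V / A = 1.75 in.

d ≈ 1.75 in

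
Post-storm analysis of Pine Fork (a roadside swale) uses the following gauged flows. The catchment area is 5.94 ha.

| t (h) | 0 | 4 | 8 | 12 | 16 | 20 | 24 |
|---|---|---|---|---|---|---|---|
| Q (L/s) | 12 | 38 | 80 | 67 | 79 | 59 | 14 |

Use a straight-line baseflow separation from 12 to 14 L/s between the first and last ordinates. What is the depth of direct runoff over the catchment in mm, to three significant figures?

d ≈ 62.5 mm

Direct runoff: 0.00, 25.67, 67.33, 54.00, 65.67, 45.33, 0.00 L/s; ΣQ_DR = 258.0 L/s.
V = ΣQ_DR · Δt = 258.0 × 14400 s = 3.715 × 10^6 L.
Over A = 5.94 ha, depth = V / A = 62.5 mm.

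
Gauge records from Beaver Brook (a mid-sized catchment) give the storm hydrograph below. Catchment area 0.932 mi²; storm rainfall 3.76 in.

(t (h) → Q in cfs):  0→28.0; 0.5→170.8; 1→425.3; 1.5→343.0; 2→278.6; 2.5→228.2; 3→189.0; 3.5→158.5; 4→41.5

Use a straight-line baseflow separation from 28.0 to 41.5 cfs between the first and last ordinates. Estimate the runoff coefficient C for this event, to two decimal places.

ΣQ_DR = 1550 cfs; V = ΣQ_DR·Δt = 2.790 × 10^6 ft³.
Runoff depth d = V / A = 1.289 in.
C = d / P = 1.289 / 3.76 = 0.34.

C ≈ 0.34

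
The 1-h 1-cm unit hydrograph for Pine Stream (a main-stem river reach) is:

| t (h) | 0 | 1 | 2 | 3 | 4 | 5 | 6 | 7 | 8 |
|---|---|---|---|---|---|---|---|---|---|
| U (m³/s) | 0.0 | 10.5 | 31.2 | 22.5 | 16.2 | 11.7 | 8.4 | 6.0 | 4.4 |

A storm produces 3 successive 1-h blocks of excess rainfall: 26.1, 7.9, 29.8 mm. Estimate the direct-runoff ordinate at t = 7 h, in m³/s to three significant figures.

Q ≈ 57.2 m³/s

By discrete convolution, Q_j = Σ (P_i / 10 mm) · U_{j−i}.
At t = 7 h (j=7): Q = (26.1/10)·6.0 + (7.9/10)·8.4 + (29.8/10)·11.7 = 57.2 m³/s.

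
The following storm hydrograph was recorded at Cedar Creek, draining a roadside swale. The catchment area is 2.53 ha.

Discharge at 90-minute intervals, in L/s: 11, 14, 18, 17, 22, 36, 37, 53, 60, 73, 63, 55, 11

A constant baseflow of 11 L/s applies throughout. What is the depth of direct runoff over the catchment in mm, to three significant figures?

d ≈ 69.8 mm

Direct runoff: 0.0, 3.0, 7.0, 6.0, 11.0, 25.0, 26.0, 42.0, 49.0, 62.0, 52.0, 44.0, 0.0 L/s; ΣQ_DR = 327.0 L/s.
V = ΣQ_DR · Δt = 327.0 × 5400 s = 1.766 × 10^6 L.
Over A = 2.53 ha, depth = V / A = 69.8 mm.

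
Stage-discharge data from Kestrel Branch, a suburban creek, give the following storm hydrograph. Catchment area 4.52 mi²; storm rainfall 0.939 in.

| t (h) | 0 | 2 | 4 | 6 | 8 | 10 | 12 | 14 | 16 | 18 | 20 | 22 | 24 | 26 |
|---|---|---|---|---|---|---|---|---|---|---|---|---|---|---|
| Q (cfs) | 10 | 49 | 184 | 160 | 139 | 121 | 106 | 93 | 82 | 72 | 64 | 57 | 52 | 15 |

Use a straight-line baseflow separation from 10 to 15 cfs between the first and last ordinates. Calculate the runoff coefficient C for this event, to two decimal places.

C ≈ 0.75

ΣQ_DR = 1029 cfs; V = ΣQ_DR·Δt = 7.409 × 10^6 ft³.
Runoff depth d = V / A = 0.7055 in.
C = d / P = 0.7055 / 0.939 = 0.75.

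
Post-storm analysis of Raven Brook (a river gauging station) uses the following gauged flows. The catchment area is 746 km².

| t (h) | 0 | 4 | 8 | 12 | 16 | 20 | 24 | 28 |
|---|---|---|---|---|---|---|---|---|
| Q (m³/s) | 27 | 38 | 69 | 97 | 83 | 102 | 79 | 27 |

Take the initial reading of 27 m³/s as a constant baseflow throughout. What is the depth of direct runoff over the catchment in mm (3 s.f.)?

Direct runoff: 0.0, 11.0, 42.0, 70.0, 56.0, 75.0, 52.0, 0.0 m³/s; ΣQ_DR = 306.0 m³/s.
V = ΣQ_DR · Δt = 306.0 × 14400 s = 4.406 × 10^6 m³.
Over A = 746 km², depth = V / A = 5.91 mm.

d ≈ 5.91 mm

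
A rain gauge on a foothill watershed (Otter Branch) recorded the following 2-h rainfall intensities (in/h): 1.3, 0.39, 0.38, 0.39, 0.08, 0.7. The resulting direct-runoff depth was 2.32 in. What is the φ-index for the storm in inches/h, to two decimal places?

φ ≈ 0.42 in/h

Only the 2 blocks with intensity above φ contribute runoff: 1.3, 0.7 in/h.
Σ(I−φ)·Δt = d  ⇒  (1.3+0.7 − 2φ)·2 = 2.32
φ = (2.000 − 2.32/2) / 2 = 0.42 in/h.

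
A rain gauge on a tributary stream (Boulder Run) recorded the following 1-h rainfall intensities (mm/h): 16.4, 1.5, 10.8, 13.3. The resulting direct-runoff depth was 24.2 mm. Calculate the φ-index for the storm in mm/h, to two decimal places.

φ ≈ 5.43 mm/h

Only the 3 blocks with intensity above φ contribute runoff: 16.4, 10.8, 13.3 mm/h.
Σ(I−φ)·Δt = d  ⇒  (16.4+10.8+13.3 − 3φ)·1 = 24.2
φ = (40.50 − 24.2/1) / 3 = 5.43 mm/h.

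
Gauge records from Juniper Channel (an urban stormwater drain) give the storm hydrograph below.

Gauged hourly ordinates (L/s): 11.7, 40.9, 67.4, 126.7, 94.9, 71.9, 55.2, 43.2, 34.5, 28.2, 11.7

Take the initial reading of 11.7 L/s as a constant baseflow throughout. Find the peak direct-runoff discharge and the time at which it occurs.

Q_p = 115.0 L/s at t = 3 h

Subtracting baseflow gives direct-runoff ordinates: 0.0, 29.2, 55.7, 115.0, 83.2, 60.2, 43.5, 31.5, 22.8, 16.5, 0.0 L/s.
The maximum is 115.0 L/s, occurring at the reading for t = 3 h.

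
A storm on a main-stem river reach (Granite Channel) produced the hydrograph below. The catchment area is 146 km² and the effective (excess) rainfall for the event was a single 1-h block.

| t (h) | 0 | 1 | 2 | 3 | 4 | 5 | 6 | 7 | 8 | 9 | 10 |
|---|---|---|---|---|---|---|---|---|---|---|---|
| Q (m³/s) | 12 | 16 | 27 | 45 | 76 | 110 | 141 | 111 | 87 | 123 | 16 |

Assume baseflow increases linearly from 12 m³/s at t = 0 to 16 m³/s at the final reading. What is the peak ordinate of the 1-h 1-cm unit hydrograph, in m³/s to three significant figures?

U_p ≈ 84.2 m³/s

Direct runoff: 0.00, 3.60, 14.20, 31.80, 62.40, 96.00, 126.60, 96.20, 71.80, 107.40, 0.00 m³/s; ΣQ_DR = 610.0 m³/s, peak = 126.60 m³/s.
Runoff depth d = ΣQ_DR·Δt / A = 610.0 × 3600 / (146 km²) = 15.04 mm.
The 1-cm UH is the DRH scaled by (10 mm)/d, so U_p = 126.60 × 10/15.04 = 84.2 m³/s.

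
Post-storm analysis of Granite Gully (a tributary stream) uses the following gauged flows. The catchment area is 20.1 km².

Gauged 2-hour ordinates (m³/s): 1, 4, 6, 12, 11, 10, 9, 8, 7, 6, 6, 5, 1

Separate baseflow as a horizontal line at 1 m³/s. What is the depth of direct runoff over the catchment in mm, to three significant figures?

Direct runoff: 0.0, 3.0, 5.0, 11.0, 10.0, 9.0, 8.0, 7.0, 6.0, 5.0, 5.0, 4.0, 0.0 m³/s; ΣQ_DR = 73.00 m³/s.
V = ΣQ_DR · Δt = 73.00 × 7200 s = 5.256 × 10^5 m³.
Over A = 20.1 km², depth = V / A = 26.1 mm.

d ≈ 26.1 mm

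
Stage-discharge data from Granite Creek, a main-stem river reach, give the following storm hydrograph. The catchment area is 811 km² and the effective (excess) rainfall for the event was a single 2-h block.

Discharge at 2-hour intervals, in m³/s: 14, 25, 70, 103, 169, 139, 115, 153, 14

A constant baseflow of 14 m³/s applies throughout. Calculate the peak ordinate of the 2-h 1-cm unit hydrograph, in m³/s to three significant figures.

U_p ≈ 258 m³/s

Direct runoff: 0.0, 11.0, 56.0, 89.0, 155.0, 125.0, 101.0, 139.0, 0.0 m³/s; ΣQ_DR = 676.0 m³/s, peak = 155.0 m³/s.
Runoff depth d = ΣQ_DR·Δt / A = 676.0 × 7200 / (811 km²) = 6.001 mm.
The 1-cm UH is the DRH scaled by (10 mm)/d, so U_p = 155.0 × 10/6.001 = 258 m³/s.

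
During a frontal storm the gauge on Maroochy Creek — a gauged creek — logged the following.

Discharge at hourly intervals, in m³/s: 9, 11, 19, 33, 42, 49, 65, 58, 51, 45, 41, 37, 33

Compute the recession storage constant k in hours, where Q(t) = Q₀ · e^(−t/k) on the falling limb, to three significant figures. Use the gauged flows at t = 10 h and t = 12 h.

k ≈ 9.21 h

On the falling limb, Q drops from 41 to 33 m³/s between t = 10 h and t = 12 h (Δt = 2 h).
k = −Δt / ln(Q₂/Q₁) = −2 / ln(33/41) = 9.21 h.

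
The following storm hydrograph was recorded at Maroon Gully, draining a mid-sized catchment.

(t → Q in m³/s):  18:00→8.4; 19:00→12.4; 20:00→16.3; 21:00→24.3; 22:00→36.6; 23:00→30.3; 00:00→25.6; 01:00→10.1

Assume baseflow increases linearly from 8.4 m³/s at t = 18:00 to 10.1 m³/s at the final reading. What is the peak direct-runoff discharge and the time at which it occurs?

Subtracting baseflow gives direct-runoff ordinates: 0.00, 3.76, 7.41, 15.17, 27.23, 20.69, 15.74, 0.00 m³/s.
The maximum is 27.23 m³/s, occurring at the reading for t = 22:00.

Q_p = 27.23 m³/s at t = 22:00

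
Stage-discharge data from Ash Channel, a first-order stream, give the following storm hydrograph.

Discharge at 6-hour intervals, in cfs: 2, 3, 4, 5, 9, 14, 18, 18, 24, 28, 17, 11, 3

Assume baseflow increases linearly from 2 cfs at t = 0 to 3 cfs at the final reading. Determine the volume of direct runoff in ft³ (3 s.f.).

Direct-runoff ordinates (Q − Q_b): 0.00, 0.92, 1.83, 2.75, 6.67, 11.58, 15.50, 15.42, 21.33, 25.25, 14.17, 8.08, 0.00 cfs.
ΣQ_DR = 123.5 cfs.
With Δt = 6 h = 21600 s, V = ΣQ_DR · Δt = 123.5 × 21600 = 2.67 × 10^6 ft³.

V ≈ 2.67 × 10^6 ft³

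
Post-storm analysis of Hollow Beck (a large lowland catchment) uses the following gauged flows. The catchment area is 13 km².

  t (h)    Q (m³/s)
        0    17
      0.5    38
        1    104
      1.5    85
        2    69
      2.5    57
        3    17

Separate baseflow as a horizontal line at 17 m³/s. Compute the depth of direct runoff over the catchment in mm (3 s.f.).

d ≈ 37.1 mm

Direct runoff: 0.0, 21.0, 87.0, 68.0, 52.0, 40.0, 0.0 m³/s; ΣQ_DR = 268.0 m³/s.
V = ΣQ_DR · Δt = 268.0 × 1800 s = 4.824 × 10^5 m³.
Over A = 13 km², depth = V / A = 37.1 mm.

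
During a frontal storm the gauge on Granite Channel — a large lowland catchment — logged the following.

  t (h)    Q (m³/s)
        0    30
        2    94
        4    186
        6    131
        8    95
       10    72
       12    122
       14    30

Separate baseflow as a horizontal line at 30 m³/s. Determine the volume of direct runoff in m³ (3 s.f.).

Direct-runoff ordinates (Q − Q_b): 0.0, 64.0, 156.0, 101.0, 65.0, 42.0, 92.0, 0.0 m³/s.
ΣQ_DR = 520.0 m³/s.
With Δt = 2 h = 7200 s, V = ΣQ_DR · Δt = 520.0 × 7200 = 3.74 × 10^6 m³.

V ≈ 3.74 × 10^6 m³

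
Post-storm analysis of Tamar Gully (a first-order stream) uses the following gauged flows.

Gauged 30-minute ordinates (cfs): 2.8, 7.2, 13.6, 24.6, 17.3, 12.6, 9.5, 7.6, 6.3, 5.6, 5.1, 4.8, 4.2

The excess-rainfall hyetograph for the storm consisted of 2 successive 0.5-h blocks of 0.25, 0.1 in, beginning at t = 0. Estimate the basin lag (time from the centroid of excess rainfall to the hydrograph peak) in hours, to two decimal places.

t_L ≈ 1.11 h

Centroid of excess rainfall: t_c = Σ P_i·t̄_i / ΣP_i = 0.3929 h (block centres at 0.25, 0.75 h).
Hydrograph peak occurs at t = 1.5 h, so basin lag t_L = 1.5 − 0.3929 = 1.11 h.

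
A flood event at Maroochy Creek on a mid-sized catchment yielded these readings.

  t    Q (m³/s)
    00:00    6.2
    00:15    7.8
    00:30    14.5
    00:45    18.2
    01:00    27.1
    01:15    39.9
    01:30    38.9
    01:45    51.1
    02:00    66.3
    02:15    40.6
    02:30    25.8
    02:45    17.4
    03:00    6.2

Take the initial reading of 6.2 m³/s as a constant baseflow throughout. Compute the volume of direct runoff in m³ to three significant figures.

V ≈ 2.51 × 10^5 m³

Direct-runoff ordinates (Q − Q_b): 0.0, 1.6, 8.3, 12.0, 20.9, 33.7, 32.7, 44.9, 60.1, 34.4, 19.6, 11.2, 0.0 m³/s.
ΣQ_DR = 279.4 m³/s.
With Δt = 0.25 h = 900 s, V = ΣQ_DR · Δt = 279.4 × 900 = 2.51 × 10^5 m³.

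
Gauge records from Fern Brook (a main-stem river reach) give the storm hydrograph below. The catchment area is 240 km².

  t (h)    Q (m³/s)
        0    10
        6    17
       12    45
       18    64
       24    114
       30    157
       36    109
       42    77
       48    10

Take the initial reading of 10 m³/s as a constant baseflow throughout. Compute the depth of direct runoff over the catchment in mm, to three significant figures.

d ≈ 46.2 mm

Direct runoff: 0.0, 7.0, 35.0, 54.0, 104.0, 147.0, 99.0, 67.0, 0.0 m³/s; ΣQ_DR = 513.0 m³/s.
V = ΣQ_DR · Δt = 513.0 × 21600 s = 1.108 × 10^7 m³.
Over A = 240 km², depth = V / A = 46.2 mm.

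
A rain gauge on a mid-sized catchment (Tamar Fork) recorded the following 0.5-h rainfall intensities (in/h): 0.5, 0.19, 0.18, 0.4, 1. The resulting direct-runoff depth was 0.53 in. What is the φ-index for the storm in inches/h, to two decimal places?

Only the 3 blocks with intensity above φ contribute runoff: 0.5, 0.4, 1 in/h.
Σ(I−φ)·Δt = d  ⇒  (0.5+0.4+1 − 3φ)·0.5 = 0.53
φ = (1.900 − 0.53/0.5) / 3 = 0.28 in/h.

φ ≈ 0.28 in/h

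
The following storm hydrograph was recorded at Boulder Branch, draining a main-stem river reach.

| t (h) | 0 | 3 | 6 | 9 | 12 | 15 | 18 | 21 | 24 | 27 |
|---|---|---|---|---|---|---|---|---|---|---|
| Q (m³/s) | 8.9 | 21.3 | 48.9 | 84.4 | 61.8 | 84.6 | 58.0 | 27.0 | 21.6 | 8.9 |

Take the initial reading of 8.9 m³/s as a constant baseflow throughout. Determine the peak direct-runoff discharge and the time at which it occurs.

Subtracting baseflow gives direct-runoff ordinates: 0.0, 12.4, 40.0, 75.5, 52.9, 75.7, 49.1, 18.1, 12.7, 0.0 m³/s.
The maximum is 75.7 m³/s, occurring at the reading for t = 15 h.

Q_p = 75.7 m³/s at t = 15 h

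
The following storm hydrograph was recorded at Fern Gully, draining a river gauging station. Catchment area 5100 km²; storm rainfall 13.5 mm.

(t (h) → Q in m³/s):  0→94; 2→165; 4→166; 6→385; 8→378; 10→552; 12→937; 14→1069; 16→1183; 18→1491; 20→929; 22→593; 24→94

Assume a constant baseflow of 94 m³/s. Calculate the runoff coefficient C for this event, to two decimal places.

C ≈ 0.71

ΣQ_DR = 6814 m³/s; V = ΣQ_DR·Δt = 4.906 × 10^7 m³.
Runoff depth d = V / A = 9.620 mm.
C = d / P = 9.620 / 13.5 = 0.71.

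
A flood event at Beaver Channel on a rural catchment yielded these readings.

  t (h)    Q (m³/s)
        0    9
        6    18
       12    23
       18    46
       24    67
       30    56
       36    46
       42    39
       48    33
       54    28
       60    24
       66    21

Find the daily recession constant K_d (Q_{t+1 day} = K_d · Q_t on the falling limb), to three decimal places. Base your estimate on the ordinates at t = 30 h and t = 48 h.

Between t = 30 h and t = 48 h the flow falls from 56 to 33 m³/s over 3×6 h = 18 h.
Per-interval ratio K = (33/56)^(1/3) = 0.8384; K_d = K^(24/6) = 0.494.

K_d ≈ 0.494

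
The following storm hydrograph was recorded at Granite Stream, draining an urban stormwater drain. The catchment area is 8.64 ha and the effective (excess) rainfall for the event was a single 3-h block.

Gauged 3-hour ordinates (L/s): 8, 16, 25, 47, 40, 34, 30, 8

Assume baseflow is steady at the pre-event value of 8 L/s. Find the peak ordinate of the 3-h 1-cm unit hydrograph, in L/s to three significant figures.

U_p ≈ 21.7 L/s

Direct runoff: 0.0, 8.0, 17.0, 39.0, 32.0, 26.0, 22.0, 0.0 L/s; ΣQ_DR = 144.0 L/s, peak = 39.0 L/s.
Runoff depth d = ΣQ_DR·Δt / A = 144.0 × 10800 / (8.64 ha) = 18.00 mm.
The 1-cm UH is the DRH scaled by (10 mm)/d, so U_p = 39.0 × 10/18.00 = 21.7 L/s.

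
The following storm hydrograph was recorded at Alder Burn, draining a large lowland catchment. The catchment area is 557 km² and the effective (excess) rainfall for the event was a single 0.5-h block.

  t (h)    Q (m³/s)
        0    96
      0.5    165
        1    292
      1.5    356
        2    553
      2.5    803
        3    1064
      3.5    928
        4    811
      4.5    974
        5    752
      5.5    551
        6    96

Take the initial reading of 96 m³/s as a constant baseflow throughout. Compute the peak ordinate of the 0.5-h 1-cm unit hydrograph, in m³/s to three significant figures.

Direct runoff: 0.0, 69.0, 196.0, 260.0, 457.0, 707.0, 968.0, 832.0, 715.0, 878.0, 656.0, 455.0, 0.0 m³/s; ΣQ_DR = 6193 m³/s, peak = 968.0 m³/s.
Runoff depth d = ΣQ_DR·Δt / A = 6193 × 1800 / (557 km²) = 20.01 mm.
The 1-cm UH is the DRH scaled by (10 mm)/d, so U_p = 968.0 × 10/20.01 = 484 m³/s.

U_p ≈ 484 m³/s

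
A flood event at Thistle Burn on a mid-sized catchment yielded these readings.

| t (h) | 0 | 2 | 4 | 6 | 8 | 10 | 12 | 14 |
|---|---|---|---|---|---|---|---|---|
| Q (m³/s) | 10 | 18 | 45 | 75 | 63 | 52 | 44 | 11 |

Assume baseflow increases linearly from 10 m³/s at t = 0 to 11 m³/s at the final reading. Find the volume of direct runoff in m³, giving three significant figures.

Direct-runoff ordinates (Q − Q_b): 0.00, 7.86, 34.71, 64.57, 52.43, 41.29, 33.14, 0.00 m³/s.
ΣQ_DR = 234.0 m³/s.
With Δt = 2 h = 7200 s, V = ΣQ_DR · Δt = 234.0 × 7200 = 1.68 × 10^6 m³.

V ≈ 1.68 × 10^6 m³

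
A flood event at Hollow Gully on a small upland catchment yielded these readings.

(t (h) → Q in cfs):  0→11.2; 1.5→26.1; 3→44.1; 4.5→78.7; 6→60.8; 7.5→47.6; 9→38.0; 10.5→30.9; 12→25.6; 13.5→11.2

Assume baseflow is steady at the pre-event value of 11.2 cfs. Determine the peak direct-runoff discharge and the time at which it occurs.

Q_p = 67.5 cfs at t = 4.5 h

Subtracting baseflow gives direct-runoff ordinates: 0.0, 14.9, 32.9, 67.5, 49.6, 36.4, 26.8, 19.7, 14.4, 0.0 cfs.
The maximum is 67.5 cfs, occurring at the reading for t = 4.5 h.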